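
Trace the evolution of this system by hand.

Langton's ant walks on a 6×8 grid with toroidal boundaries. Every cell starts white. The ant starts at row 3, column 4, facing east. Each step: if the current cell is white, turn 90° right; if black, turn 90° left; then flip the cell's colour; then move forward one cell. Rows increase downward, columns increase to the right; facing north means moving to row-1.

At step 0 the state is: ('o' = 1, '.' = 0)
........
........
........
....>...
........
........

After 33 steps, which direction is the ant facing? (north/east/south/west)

south

k=0  ........
........
........
....>...
........
........
k=1  ........
........
........
....o...
....v...
........
k=2  ........
........
........
....o...
...<o...
........
k=3  ........
........
........
...^o...
...oo...
........
k=4  ........
........
........
...o>...
...oo...
........
k=5  ........
........
....^...
...o....
...oo...
........
k=6  ........
........
....o>..
...o....
...oo...
........
k=7  ........
........
....oo..
...o.v..
...oo...
........
k=8  ........
........
....oo..
...o<o..
...oo...
........
k=9  ........
........
....^o..
...ooo..
...oo...
........
k=10  ........
........
...<.o..
...ooo..
...oo...
........
k=11  ........
...^....
...o.o..
...ooo..
...oo...
........
k=12  ........
...o>...
...o.o..
...ooo..
...oo...
........
k=13  ........
...oo...
...ovo..
...ooo..
...oo...
........
k=14  ........
...oo...
...<oo..
...ooo..
...oo...
........
k=15  ........
...oo...
....oo..
...voo..
...oo...
........
k=16  ........
...oo...
....oo..
....>o..
...oo...
........
k=17  ........
...oo...
....^o..
.....o..
...oo...
........
k=18  ........
...oo...
...<.o..
.....o..
...oo...
........
k=19  ........
...^o...
...o.o..
.....o..
...oo...
........
k=20  ........
..<.o...
...o.o..
.....o..
...oo...
........
k=21  ..^.....
..o.o...
...o.o..
.....o..
...oo...
........
k=22  ..o>....
..o.o...
...o.o..
.....o..
...oo...
........
k=23  ..oo....
..ovo...
...o.o..
.....o..
...oo...
........
k=24  ..oo....
..<oo...
...o.o..
.....o..
...oo...
........
k=25  ..oo....
...oo...
..vo.o..
.....o..
...oo...
........
k=26  ..oo....
...oo...
.<oo.o..
.....o..
...oo...
........
k=27  ..oo....
.^.oo...
.ooo.o..
.....o..
...oo...
........
k=28  ..oo....
.o>oo...
.ooo.o..
.....o..
...oo...
........
k=29  ..oo....
.oooo...
.ovo.o..
.....o..
...oo...
........
k=30  ..oo....
.oooo...
.o.>.o..
.....o..
...oo...
........
k=31  ..oo....
.oo^o...
.o...o..
.....o..
...oo...
........
k=32  ..oo....
.o<.o...
.o...o..
.....o..
...oo...
........
k=33  ..oo....
.o..o...
.ov..o..
.....o..
...oo...
........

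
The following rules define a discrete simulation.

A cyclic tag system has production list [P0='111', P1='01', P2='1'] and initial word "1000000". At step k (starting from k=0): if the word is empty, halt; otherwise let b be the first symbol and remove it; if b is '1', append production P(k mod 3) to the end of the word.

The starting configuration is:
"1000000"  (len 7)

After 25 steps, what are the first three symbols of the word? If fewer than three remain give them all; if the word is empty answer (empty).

step 0: "1000000"  (len 7)
step 1: "000000111"  (len 9)
step 2: "00000111"  (len 8)
step 3: "0000111"  (len 7)
step 4: "000111"  (len 6)
step 5: "00111"  (len 5)
step 6: "0111"  (len 4)
step 7: "111"  (len 3)
step 8: "1101"  (len 4)
step 9: "1011"  (len 4)
step 10: "011111"  (len 6)
step 11: "11111"  (len 5)
step 12: "11111"  (len 5)
step 13: "1111111"  (len 7)
step 14: "11111101"  (len 8)
step 15: "11111011"  (len 8)
step 16: "1111011111"  (len 10)
step 17: "11101111101"  (len 11)
step 18: "11011111011"  (len 11)
step 19: "1011111011111"  (len 13)
step 20: "01111101111101"  (len 14)
step 21: "1111101111101"  (len 13)
step 22: "111101111101111"  (len 15)
step 23: "1110111110111101"  (len 16)
step 24: "1101111101111011"  (len 16)
step 25: "101111101111011111"  (len 18)

101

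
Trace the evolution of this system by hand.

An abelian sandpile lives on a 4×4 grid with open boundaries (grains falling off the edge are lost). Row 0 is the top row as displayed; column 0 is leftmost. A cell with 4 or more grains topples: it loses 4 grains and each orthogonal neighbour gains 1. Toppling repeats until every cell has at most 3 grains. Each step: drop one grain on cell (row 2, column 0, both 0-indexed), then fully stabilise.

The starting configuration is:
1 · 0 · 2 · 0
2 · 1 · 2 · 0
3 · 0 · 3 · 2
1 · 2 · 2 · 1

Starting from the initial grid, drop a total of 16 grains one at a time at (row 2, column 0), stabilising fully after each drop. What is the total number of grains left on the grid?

gen 0: 1 · 0 · 2 · 0
2 · 1 · 2 · 0
3 · 0 · 3 · 2
1 · 2 · 2 · 1
gen 1: 1 · 0 · 2 · 0
3 · 1 · 2 · 0
0 · 1 · 3 · 2
2 · 2 · 2 · 1
gen 2: 1 · 0 · 2 · 0
3 · 1 · 2 · 0
1 · 1 · 3 · 2
2 · 2 · 2 · 1
gen 3: 1 · 0 · 2 · 0
3 · 1 · 2 · 0
2 · 1 · 3 · 2
2 · 2 · 2 · 1
gen 4: 1 · 0 · 2 · 0
3 · 1 · 2 · 0
3 · 1 · 3 · 2
2 · 2 · 2 · 1
gen 5: 2 · 0 · 2 · 0
0 · 2 · 2 · 0
1 · 2 · 3 · 2
3 · 2 · 2 · 1
gen 6: 2 · 0 · 2 · 0
0 · 2 · 2 · 0
2 · 2 · 3 · 2
3 · 2 · 2 · 1
gen 7: 2 · 0 · 2 · 0
0 · 2 · 2 · 0
3 · 2 · 3 · 2
3 · 2 · 2 · 1
gen 8: 2 · 0 · 2 · 0
1 · 2 · 2 · 0
1 · 3 · 3 · 2
0 · 3 · 2 · 1
gen 9: 2 · 0 · 2 · 0
1 · 2 · 2 · 0
2 · 3 · 3 · 2
0 · 3 · 2 · 1
gen 10: 2 · 0 · 2 · 0
1 · 2 · 2 · 0
3 · 3 · 3 · 2
0 · 3 · 2 · 1
gen 11: 2 · 0 · 2 · 0
2 · 3 · 3 · 0
1 · 2 · 1 · 3
2 · 1 · 0 · 2
gen 12: 2 · 0 · 2 · 0
2 · 3 · 3 · 0
2 · 2 · 1 · 3
2 · 1 · 0 · 2
gen 13: 2 · 0 · 2 · 0
2 · 3 · 3 · 0
3 · 2 · 1 · 3
2 · 1 · 0 · 2
gen 14: 2 · 0 · 2 · 0
3 · 3 · 3 · 0
0 · 3 · 1 · 3
3 · 1 · 0 · 2
gen 15: 2 · 0 · 2 · 0
3 · 3 · 3 · 0
1 · 3 · 1 · 3
3 · 1 · 0 · 2
gen 16: 2 · 0 · 2 · 0
3 · 3 · 3 · 0
2 · 3 · 1 · 3
3 · 1 · 0 · 2

28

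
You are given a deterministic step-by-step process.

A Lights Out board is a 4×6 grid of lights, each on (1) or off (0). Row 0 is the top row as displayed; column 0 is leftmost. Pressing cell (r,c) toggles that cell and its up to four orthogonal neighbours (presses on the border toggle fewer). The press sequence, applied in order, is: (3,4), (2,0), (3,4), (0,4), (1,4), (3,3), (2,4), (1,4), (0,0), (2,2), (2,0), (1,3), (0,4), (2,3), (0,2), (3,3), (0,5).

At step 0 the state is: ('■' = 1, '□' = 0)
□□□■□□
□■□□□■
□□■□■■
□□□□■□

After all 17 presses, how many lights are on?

13

t=0: □□□■□□
□■□□□■
□□■□■■
□□□□■□
t=1: □□□■□□
□■□□□■
□□■□□■
□□□■□■
t=2: □□□■□□
■■□□□■
■■■□□■
■□□■□■
t=3: □□□■□□
■■□□□■
■■■□■■
■□□□■□
t=4: □□□□■■
■■□□■■
■■■□■■
■□□□■□
t=5: □□□□□■
■■□■□□
■■■□□■
■□□□■□
t=6: □□□□□■
■■□■□□
■■■■□■
■□■■□□
t=7: □□□□□■
■■□■■□
■■■□■□
■□■■■□
t=8: □□□□■■
■■□□□■
■■■□□□
■□■■■□
t=9: ■■□□■■
□■□□□■
■■■□□□
■□■■■□
t=10: ■■□□■■
□■■□□■
■□□■□□
■□□■■□
t=11: ■■□□■■
■■■□□■
□■□■□□
□□□■■□
t=12: ■■□■■■
■■□■■■
□■□□□□
□□□■■□
t=13: ■■□□□□
■■□■□■
□■□□□□
□□□■■□
t=14: ■■□□□□
■■□□□■
□■■■■□
□□□□■□
t=15: ■□■■□□
■■■□□■
□■■■■□
□□□□■□
t=16: ■□■■□□
■■■□□■
□■■□■□
□□■■□□
t=17: ■□■■■■
■■■□□□
□■■□■□
□□■■□□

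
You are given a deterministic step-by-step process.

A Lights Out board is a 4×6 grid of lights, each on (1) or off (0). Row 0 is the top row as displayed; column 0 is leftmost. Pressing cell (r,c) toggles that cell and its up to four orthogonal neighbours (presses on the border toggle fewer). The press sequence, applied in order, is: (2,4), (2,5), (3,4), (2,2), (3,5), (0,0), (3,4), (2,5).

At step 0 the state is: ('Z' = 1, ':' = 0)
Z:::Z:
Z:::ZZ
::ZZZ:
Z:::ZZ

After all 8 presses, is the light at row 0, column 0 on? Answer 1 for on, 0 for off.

gen 0: Z:::Z:
Z:::ZZ
::ZZZ:
Z:::ZZ
gen 1: Z:::Z:
Z::::Z
::Z::Z
Z::::Z
gen 2: Z:::Z:
Z:::::
::Z:Z:
Z:::::
gen 3: Z:::Z:
Z:::::
::Z:::
Z::ZZZ
gen 4: Z:::Z:
Z:Z:::
:Z:Z::
Z:ZZZZ
gen 5: Z:::Z:
Z:Z:::
:Z:Z:Z
Z:ZZ::
gen 6: :Z::Z:
::Z:::
:Z:Z:Z
Z:ZZ::
gen 7: :Z::Z:
::Z:::
:Z:ZZZ
Z:Z:ZZ
gen 8: :Z::Z:
::Z::Z
:Z:Z::
Z:Z:Z:

0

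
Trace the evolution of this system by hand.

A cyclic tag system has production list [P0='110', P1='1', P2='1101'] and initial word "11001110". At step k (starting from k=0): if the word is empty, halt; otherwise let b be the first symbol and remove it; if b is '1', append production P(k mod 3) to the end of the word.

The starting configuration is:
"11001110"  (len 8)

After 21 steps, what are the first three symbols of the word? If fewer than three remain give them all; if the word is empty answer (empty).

gen 0: "11001110"  (len 8)
gen 1: "1001110110"  (len 10)
gen 2: "0011101101"  (len 10)
gen 3: "011101101"  (len 9)
gen 4: "11101101"  (len 8)
gen 5: "11011011"  (len 8)
gen 6: "10110111101"  (len 11)
gen 7: "0110111101110"  (len 13)
gen 8: "110111101110"  (len 12)
gen 9: "101111011101101"  (len 15)
gen 10: "01111011101101110"  (len 17)
gen 11: "1111011101101110"  (len 16)
gen 12: "1110111011011101101"  (len 19)
gen 13: "110111011011101101110"  (len 21)
gen 14: "101110110111011011101"  (len 21)
gen 15: "011101101110110111011101"  (len 24)
gen 16: "11101101110110111011101"  (len 23)
gen 17: "11011011101101110111011"  (len 23)
gen 18: "10110111011011101110111101"  (len 26)
gen 19: "0110111011011101110111101110"  (len 28)
gen 20: "110111011011101110111101110"  (len 27)
gen 21: "101110110111011101111011101101"  (len 30)

101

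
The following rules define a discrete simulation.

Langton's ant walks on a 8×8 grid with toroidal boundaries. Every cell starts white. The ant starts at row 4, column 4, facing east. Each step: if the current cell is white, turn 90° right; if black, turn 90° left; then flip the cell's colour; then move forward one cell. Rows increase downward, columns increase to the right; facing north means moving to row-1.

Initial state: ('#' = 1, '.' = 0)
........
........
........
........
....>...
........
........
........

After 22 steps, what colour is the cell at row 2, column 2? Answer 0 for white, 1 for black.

t=0: ........
........
........
........
....>...
........
........
........
t=1: ........
........
........
........
....#...
....v...
........
........
t=2: ........
........
........
........
....#...
...<#...
........
........
t=3: ........
........
........
........
...^#...
...##...
........
........
t=4: ........
........
........
........
...#>...
...##...
........
........
t=5: ........
........
........
....^...
...#....
...##...
........
........
t=6: ........
........
........
....#>..
...#....
...##...
........
........
t=7: ........
........
........
....##..
...#.v..
...##...
........
........
t=8: ........
........
........
....##..
...#<#..
...##...
........
........
t=9: ........
........
........
....^#..
...###..
...##...
........
........
t=10: ........
........
........
...<.#..
...###..
...##...
........
........
t=11: ........
........
...^....
...#.#..
...###..
...##...
........
........
t=12: ........
........
...#>...
...#.#..
...###..
...##...
........
........
t=13: ........
........
...##...
...#v#..
...###..
...##...
........
........
t=14: ........
........
...##...
...<##..
...###..
...##...
........
........
t=15: ........
........
...##...
....##..
...v##..
...##...
........
........
t=16: ........
........
...##...
....##..
....>#..
...##...
........
........
t=17: ........
........
...##...
....^#..
.....#..
...##...
........
........
t=18: ........
........
...##...
...<.#..
.....#..
...##...
........
........
t=19: ........
........
...^#...
...#.#..
.....#..
...##...
........
........
t=20: ........
........
..<.#...
...#.#..
.....#..
...##...
........
........
t=21: ........
..^.....
..#.#...
...#.#..
.....#..
...##...
........
........
t=22: ........
..#>....
..#.#...
...#.#..
.....#..
...##...
........
........

1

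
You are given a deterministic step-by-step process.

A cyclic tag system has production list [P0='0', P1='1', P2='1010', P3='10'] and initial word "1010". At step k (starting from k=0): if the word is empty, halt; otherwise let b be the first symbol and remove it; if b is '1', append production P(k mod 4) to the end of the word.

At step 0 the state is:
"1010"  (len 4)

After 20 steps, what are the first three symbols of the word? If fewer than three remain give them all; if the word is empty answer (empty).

010

0) "1010"  (len 4)
1) "0100"  (len 4)
2) "100"  (len 3)
3) "001010"  (len 6)
4) "01010"  (len 5)
5) "1010"  (len 4)
6) "0101"  (len 4)
7) "101"  (len 3)
8) "0110"  (len 4)
9) "110"  (len 3)
10) "101"  (len 3)
11) "011010"  (len 6)
12) "11010"  (len 5)
13) "10100"  (len 5)
14) "01001"  (len 5)
15) "1001"  (len 4)
16) "00110"  (len 5)
17) "0110"  (len 4)
18) "110"  (len 3)
19) "101010"  (len 6)
20) "0101010"  (len 7)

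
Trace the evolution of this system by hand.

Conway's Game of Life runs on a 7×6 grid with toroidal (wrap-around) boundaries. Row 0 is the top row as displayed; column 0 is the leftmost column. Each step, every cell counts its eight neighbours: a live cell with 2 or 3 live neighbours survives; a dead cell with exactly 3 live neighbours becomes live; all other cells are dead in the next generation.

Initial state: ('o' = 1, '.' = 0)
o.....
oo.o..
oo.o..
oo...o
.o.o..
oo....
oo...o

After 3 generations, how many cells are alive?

7

step 0: o.....
oo.o..
oo.o..
oo...o
.o.o..
oo....
oo...o
step 1: ..o...
.....o
....o.
....oo
.....o
.....o
.....o
step 2: ......
......
....o.
....oo
o....o
o...oo
......
step 3: ......
......
....oo
o...o.
......
o...o.
.....o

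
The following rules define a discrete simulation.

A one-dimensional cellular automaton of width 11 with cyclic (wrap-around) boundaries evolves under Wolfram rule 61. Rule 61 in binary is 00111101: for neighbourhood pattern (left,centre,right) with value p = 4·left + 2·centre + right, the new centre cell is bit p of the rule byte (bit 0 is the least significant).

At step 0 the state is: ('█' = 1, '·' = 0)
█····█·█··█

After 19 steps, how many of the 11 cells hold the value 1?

5

0) █····█·█··█
1) ·███·████·█
2) ██··██···██
3) ··█·█·██·█·
4) █·█████·███
5) ·██····██··
6) ·█·███·█·██
7) ████··████·
8) █···█·█···█
9) ·██·█████·█
10) ██·██····██
11) ··██·███·█·
12) █·█·██··███
13) ·████·█·█··
14) ·█···██████
15) ████·█·····
16) █···██████·
17) ███·█·····█
18) ···██████·█
19) ██·█·····██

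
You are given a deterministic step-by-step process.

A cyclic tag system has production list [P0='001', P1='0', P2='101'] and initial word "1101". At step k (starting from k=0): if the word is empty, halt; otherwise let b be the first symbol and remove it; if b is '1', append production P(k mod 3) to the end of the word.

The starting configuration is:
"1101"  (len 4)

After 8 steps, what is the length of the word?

0) "1101"  (len 4)
1) "101001"  (len 6)
2) "010010"  (len 6)
3) "10010"  (len 5)
4) "0010001"  (len 7)
5) "010001"  (len 6)
6) "10001"  (len 5)
7) "0001001"  (len 7)
8) "001001"  (len 6)

6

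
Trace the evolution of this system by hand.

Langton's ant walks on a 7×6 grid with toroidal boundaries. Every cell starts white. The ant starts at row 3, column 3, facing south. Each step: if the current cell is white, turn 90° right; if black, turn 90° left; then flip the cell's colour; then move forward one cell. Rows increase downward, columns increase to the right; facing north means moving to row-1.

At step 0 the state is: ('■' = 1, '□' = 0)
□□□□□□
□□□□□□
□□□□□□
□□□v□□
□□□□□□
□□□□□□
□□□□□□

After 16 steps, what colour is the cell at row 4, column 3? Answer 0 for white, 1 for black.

k=0  □□□□□□
□□□□□□
□□□□□□
□□□v□□
□□□□□□
□□□□□□
□□□□□□
k=1  □□□□□□
□□□□□□
□□□□□□
□□<■□□
□□□□□□
□□□□□□
□□□□□□
k=2  □□□□□□
□□□□□□
□□^□□□
□□■■□□
□□□□□□
□□□□□□
□□□□□□
k=3  □□□□□□
□□□□□□
□□■>□□
□□■■□□
□□□□□□
□□□□□□
□□□□□□
k=4  □□□□□□
□□□□□□
□□■■□□
□□■v□□
□□□□□□
□□□□□□
□□□□□□
k=5  □□□□□□
□□□□□□
□□■■□□
□□■□>□
□□□□□□
□□□□□□
□□□□□□
k=6  □□□□□□
□□□□□□
□□■■□□
□□■□■□
□□□□v□
□□□□□□
□□□□□□
k=7  □□□□□□
□□□□□□
□□■■□□
□□■□■□
□□□<■□
□□□□□□
□□□□□□
k=8  □□□□□□
□□□□□□
□□■■□□
□□■^■□
□□□■■□
□□□□□□
□□□□□□
k=9  □□□□□□
□□□□□□
□□■■□□
□□■■>□
□□□■■□
□□□□□□
□□□□□□
k=10  □□□□□□
□□□□□□
□□■■^□
□□■■□□
□□□■■□
□□□□□□
□□□□□□
k=11  □□□□□□
□□□□□□
□□■■■>
□□■■□□
□□□■■□
□□□□□□
□□□□□□
k=12  □□□□□□
□□□□□□
□□■■■■
□□■■□v
□□□■■□
□□□□□□
□□□□□□
k=13  □□□□□□
□□□□□□
□□■■■■
□□■■<■
□□□■■□
□□□□□□
□□□□□□
k=14  □□□□□□
□□□□□□
□□■■^■
□□■■■■
□□□■■□
□□□□□□
□□□□□□
k=15  □□□□□□
□□□□□□
□□■<□■
□□■■■■
□□□■■□
□□□□□□
□□□□□□
k=16  □□□□□□
□□□□□□
□□■□□■
□□■v■■
□□□■■□
□□□□□□
□□□□□□

1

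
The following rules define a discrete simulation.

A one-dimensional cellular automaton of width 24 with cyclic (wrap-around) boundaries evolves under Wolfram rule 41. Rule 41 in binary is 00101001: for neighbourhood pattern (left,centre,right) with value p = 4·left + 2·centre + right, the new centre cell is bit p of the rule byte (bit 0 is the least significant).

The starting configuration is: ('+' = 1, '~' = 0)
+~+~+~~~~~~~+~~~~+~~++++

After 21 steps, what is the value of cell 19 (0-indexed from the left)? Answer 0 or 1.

1

[0] +~+~+~~~~~~~+~~~~+~~++++
[1] ~+~+~~+++++~~~++~~~~+~~~
[2] ~~+~~~+~~~~~+~+~~++~~~++
[3] ~~~~+~~~+++~~+~~~+~~+~+~
[4] +++~~~+~+~~~~~~+~~~~~+~~
[5] +~~~+~~+~~++++~~~+++~~~~
[6] ~~+~~~~~~~+~~~~+~+~~~++~
[7] +~~~+++++~~~++~~+~~+~+~~
[8] ~~+~+~~~~~+~+~~~~~~~+~~~
[9] +~~+~~+++~~+~~+++++~~~++
[10] ~~~~~~+~~~~~~~+~~~~~+~+~
[11] +++++~~~+++++~~~+++~~+~~
[12] +~~~~~+~+~~~~~+~+~~~~~~~
[13] ~~+++~~+~~+++~~+~~+++++~
[14] +~+~~~~~~~+~~~~~~~+~~~~~
[15] ~+~~+++++~~~+++++~~~+++~
[16] ~~~~+~~~~~+~+~~~~~+~+~~~
[17] +++~~~+++~~+~~+++~~+~~++
[18] ~~~~+~+~~~~~~~+~~~~~~~+~
[19] +++~~+~~+++++~~~+++++~~~
[20] +~~~~~~~+~~~~~+~+~~~~~+~
[21] ~~+++++~~~+++~~+~~+++~~+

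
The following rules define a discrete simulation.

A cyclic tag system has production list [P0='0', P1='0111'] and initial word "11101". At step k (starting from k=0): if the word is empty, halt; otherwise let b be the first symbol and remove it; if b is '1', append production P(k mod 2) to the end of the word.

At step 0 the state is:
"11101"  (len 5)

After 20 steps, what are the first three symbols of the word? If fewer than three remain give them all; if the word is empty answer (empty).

step 0: "11101"  (len 5)
step 1: "11010"  (len 5)
step 2: "10100111"  (len 8)
step 3: "01001110"  (len 8)
step 4: "1001110"  (len 7)
step 5: "0011100"  (len 7)
step 6: "011100"  (len 6)
step 7: "11100"  (len 5)
step 8: "11000111"  (len 8)
step 9: "10001110"  (len 8)
step 10: "00011100111"  (len 11)
step 11: "0011100111"  (len 10)
step 12: "011100111"  (len 9)
step 13: "11100111"  (len 8)
step 14: "11001110111"  (len 11)
step 15: "10011101110"  (len 11)
step 16: "00111011100111"  (len 14)
step 17: "0111011100111"  (len 13)
step 18: "111011100111"  (len 12)
step 19: "110111001110"  (len 12)
step 20: "101110011100111"  (len 15)

101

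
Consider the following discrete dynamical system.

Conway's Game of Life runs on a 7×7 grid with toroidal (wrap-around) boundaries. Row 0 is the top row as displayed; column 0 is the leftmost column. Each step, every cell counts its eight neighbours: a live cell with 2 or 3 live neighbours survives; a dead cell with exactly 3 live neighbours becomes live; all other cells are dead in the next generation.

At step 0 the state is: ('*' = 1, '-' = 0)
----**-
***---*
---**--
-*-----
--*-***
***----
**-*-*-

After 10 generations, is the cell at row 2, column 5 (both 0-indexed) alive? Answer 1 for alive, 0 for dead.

0

t=0: ----**-
***---*
---**--
-*-----
--*-***
***----
**-*-*-
t=1: ---***-
***---*
---*---
--*----
--**-**
-------
*--*-*-
t=2: ---*-*-
***--**
*--*---
--*-*--
--**---
--**-*-
---*-**
t=3: -*-*---
****-*-
*--***-
-**-*--
-*-----
-----**
---*-**
t=4: -*-*-*-
*----*-
*----*-
***-**-
***--*-
*---***
*-*--**
t=5: -**--*-
**---*-
*----*-
--****-
--*----
--***--
--**---
t=6: *--**-*
*-*-**-
*-**-*-
-******
-*---*-
-*--*--
-------
t=7: **-**-*
*-*----
*------
-------
-*----*
-------
*--***-
t=8: -------
--**---
-*-----
*------
-------
*---***
****-*-
t=9: ----*--
--*----
-**----
-------
*----*-
*-****-
****-*-
t=10: ----*--
-***---
-**----
-*-----
-*-*-*-
*----*-
*----*-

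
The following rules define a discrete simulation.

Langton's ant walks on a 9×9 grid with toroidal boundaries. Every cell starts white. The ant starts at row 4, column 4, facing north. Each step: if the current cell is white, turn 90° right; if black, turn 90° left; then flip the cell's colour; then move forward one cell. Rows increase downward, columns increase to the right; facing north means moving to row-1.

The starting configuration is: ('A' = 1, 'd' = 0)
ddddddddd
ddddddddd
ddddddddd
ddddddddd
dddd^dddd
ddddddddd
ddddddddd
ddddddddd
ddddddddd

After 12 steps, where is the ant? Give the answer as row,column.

t=0: ddddddddd
ddddddddd
ddddddddd
ddddddddd
dddd^dddd
ddddddddd
ddddddddd
ddddddddd
ddddddddd
t=1: ddddddddd
ddddddddd
ddddddddd
ddddddddd
ddddA>ddd
ddddddddd
ddddddddd
ddddddddd
ddddddddd
t=2: ddddddddd
ddddddddd
ddddddddd
ddddddddd
ddddAAddd
dddddvddd
ddddddddd
ddddddddd
ddddddddd
t=3: ddddddddd
ddddddddd
ddddddddd
ddddddddd
ddddAAddd
dddd<Addd
ddddddddd
ddddddddd
ddddddddd
t=4: ddddddddd
ddddddddd
ddddddddd
ddddddddd
dddd^Addd
ddddAAddd
ddddddddd
ddddddddd
ddddddddd
t=5: ddddddddd
ddddddddd
ddddddddd
ddddddddd
ddd<dAddd
ddddAAddd
ddddddddd
ddddddddd
ddddddddd
t=6: ddddddddd
ddddddddd
ddddddddd
ddd^ddddd
dddAdAddd
ddddAAddd
ddddddddd
ddddddddd
ddddddddd
t=7: ddddddddd
ddddddddd
ddddddddd
dddA>dddd
dddAdAddd
ddddAAddd
ddddddddd
ddddddddd
ddddddddd
t=8: ddddddddd
ddddddddd
ddddddddd
dddAAdddd
dddAvAddd
ddddAAddd
ddddddddd
ddddddddd
ddddddddd
t=9: ddddddddd
ddddddddd
ddddddddd
dddAAdddd
ddd<AAddd
ddddAAddd
ddddddddd
ddddddddd
ddddddddd
t=10: ddddddddd
ddddddddd
ddddddddd
dddAAdddd
ddddAAddd
dddvAAddd
ddddddddd
ddddddddd
ddddddddd
t=11: ddddddddd
ddddddddd
ddddddddd
dddAAdddd
ddddAAddd
dd<AAAddd
ddddddddd
ddddddddd
ddddddddd
t=12: ddddddddd
ddddddddd
ddddddddd
dddAAdddd
dd^dAAddd
ddAAAAddd
ddddddddd
ddddddddd
ddddddddd

4,2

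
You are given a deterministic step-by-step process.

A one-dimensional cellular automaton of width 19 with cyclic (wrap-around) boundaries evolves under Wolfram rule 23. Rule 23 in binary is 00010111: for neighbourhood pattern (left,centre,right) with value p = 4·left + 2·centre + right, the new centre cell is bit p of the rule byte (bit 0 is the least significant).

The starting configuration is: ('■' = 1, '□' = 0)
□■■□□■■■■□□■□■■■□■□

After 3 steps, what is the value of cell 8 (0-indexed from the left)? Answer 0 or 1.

0

k=0  □■■□□■■■■□□■□■■■□■□
k=1  ■□□■■□□□□■■■□□□□□■■
k=2  □■■□□■■■■□□□■■■■■□□
k=3  ■□□■■□□□□■■■□□□□□■■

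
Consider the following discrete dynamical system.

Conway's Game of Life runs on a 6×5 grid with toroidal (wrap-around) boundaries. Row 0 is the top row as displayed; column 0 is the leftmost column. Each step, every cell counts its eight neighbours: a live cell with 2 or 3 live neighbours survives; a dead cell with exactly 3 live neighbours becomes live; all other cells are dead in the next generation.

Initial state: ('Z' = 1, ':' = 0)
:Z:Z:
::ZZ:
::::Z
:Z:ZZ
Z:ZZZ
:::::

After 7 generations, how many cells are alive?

5

[0] :Z:Z:
::ZZ:
::::Z
:Z:ZZ
Z:ZZZ
:::::
[1] :::Z:
::ZZZ
Z:::Z
:Z:::
ZZZ::
ZZ:::
[2] ZZ:Z:
Z:Z::
ZZZ:Z
::Z:Z
::Z::
Z:::Z
[3] ::ZZ:
:::::
::Z:Z
::Z:Z
ZZ::Z
Z:ZZZ
[4] :ZZ::
::Z::
:::::
::Z:Z
:::::
:::::
[5] :ZZ::
:ZZ::
:::Z:
:::::
:::::
:::::
[6] :ZZ::
:Z:Z:
::Z::
:::::
:::::
:::::
[7] :ZZ::
:Z:Z:
::Z::
:::::
:::::
:::::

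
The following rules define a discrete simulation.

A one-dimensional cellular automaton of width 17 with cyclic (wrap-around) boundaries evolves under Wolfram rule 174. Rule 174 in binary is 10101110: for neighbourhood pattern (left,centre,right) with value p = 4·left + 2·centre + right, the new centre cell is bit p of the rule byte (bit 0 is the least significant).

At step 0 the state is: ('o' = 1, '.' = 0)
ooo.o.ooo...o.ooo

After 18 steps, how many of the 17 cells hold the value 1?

0) ooo.o.ooo...o.ooo
1) oo.ooooo...oooooo
2) o.ooooo...ooooooo
3) .ooooo...oooooooo
4) ooooo...oooooooo.
5) oooo...oooooooo.o
6) ooo...oooooooo.oo
7) oo...oooooooo.ooo
8) o...oooooooo.oooo
9) ...oooooooo.ooooo
10) ..oooooooo.ooooo.
11) .oooooooo.ooooo..
12) oooooooo.ooooo...
13) ooooooo.ooooo...o
14) oooooo.ooooo...oo
15) ooooo.ooooo...ooo
16) oooo.ooooo...oooo
17) ooo.ooooo...ooooo
18) oo.ooooo...oooooo

13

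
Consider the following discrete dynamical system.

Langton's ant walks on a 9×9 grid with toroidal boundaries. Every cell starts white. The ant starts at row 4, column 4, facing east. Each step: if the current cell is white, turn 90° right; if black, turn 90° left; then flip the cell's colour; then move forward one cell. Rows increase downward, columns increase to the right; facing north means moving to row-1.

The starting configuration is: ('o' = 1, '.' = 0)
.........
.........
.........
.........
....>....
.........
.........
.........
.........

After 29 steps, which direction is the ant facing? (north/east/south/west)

south

t=0: .........
.........
.........
.........
....>....
.........
.........
.........
.........
t=1: .........
.........
.........
.........
....o....
....v....
.........
.........
.........
t=2: .........
.........
.........
.........
....o....
...<o....
.........
.........
.........
t=3: .........
.........
.........
.........
...^o....
...oo....
.........
.........
.........
t=4: .........
.........
.........
.........
...o>....
...oo....
.........
.........
.........
t=5: .........
.........
.........
....^....
...o.....
...oo....
.........
.........
.........
t=6: .........
.........
.........
....o>...
...o.....
...oo....
.........
.........
.........
t=7: .........
.........
.........
....oo...
...o.v...
...oo....
.........
.........
.........
t=8: .........
.........
.........
....oo...
...o<o...
...oo....
.........
.........
.........
t=9: .........
.........
.........
....^o...
...ooo...
...oo....
.........
.........
.........
t=10: .........
.........
.........
...<.o...
...ooo...
...oo....
.........
.........
.........
t=11: .........
.........
...^.....
...o.o...
...ooo...
...oo....
.........
.........
.........
t=12: .........
.........
...o>....
...o.o...
...ooo...
...oo....
.........
.........
.........
t=13: .........
.........
...oo....
...ovo...
...ooo...
...oo....
.........
.........
.........
t=14: .........
.........
...oo....
...<oo...
...ooo...
...oo....
.........
.........
.........
t=15: .........
.........
...oo....
....oo...
...voo...
...oo....
.........
.........
.........
t=16: .........
.........
...oo....
....oo...
....>o...
...oo....
.........
.........
.........
t=17: .........
.........
...oo....
....^o...
.....o...
...oo....
.........
.........
.........
t=18: .........
.........
...oo....
...<.o...
.....o...
...oo....
.........
.........
.........
t=19: .........
.........
...^o....
...o.o...
.....o...
...oo....
.........
.........
.........
t=20: .........
.........
..<.o....
...o.o...
.....o...
...oo....
.........
.........
.........
t=21: .........
..^......
..o.o....
...o.o...
.....o...
...oo....
.........
.........
.........
t=22: .........
..o>.....
..o.o....
...o.o...
.....o...
...oo....
.........
.........
.........
t=23: .........
..oo.....
..ovo....
...o.o...
.....o...
...oo....
.........
.........
.........
t=24: .........
..oo.....
..<oo....
...o.o...
.....o...
...oo....
.........
.........
.........
t=25: .........
..oo.....
...oo....
..vo.o...
.....o...
...oo....
.........
.........
.........
t=26: .........
..oo.....
...oo....
.<oo.o...
.....o...
...oo....
.........
.........
.........
t=27: .........
..oo.....
.^.oo....
.ooo.o...
.....o...
...oo....
.........
.........
.........
t=28: .........
..oo.....
.o>oo....
.ooo.o...
.....o...
...oo....
.........
.........
.........
t=29: .........
..oo.....
.oooo....
.ovo.o...
.....o...
...oo....
.........
.........
.........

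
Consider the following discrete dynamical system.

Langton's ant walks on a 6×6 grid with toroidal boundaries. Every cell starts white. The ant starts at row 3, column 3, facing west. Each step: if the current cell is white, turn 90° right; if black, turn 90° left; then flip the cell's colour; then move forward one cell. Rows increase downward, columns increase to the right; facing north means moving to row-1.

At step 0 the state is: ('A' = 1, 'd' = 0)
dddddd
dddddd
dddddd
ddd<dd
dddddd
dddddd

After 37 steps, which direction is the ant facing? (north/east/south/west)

south

step 0: dddddd
dddddd
dddddd
ddd<dd
dddddd
dddddd
step 1: dddddd
dddddd
ddd^dd
dddAdd
dddddd
dddddd
step 2: dddddd
dddddd
dddA>d
dddAdd
dddddd
dddddd
step 3: dddddd
dddddd
dddAAd
dddAvd
dddddd
dddddd
step 4: dddddd
dddddd
dddAAd
ddd<Ad
dddddd
dddddd
step 5: dddddd
dddddd
dddAAd
ddddAd
dddvdd
dddddd
step 6: dddddd
dddddd
dddAAd
ddddAd
dd<Add
dddddd
step 7: dddddd
dddddd
dddAAd
dd^dAd
ddAAdd
dddddd
step 8: dddddd
dddddd
dddAAd
ddA>Ad
ddAAdd
dddddd
step 9: dddddd
dddddd
dddAAd
ddAAAd
ddAvdd
dddddd
step 10: dddddd
dddddd
dddAAd
ddAAAd
ddAd>d
dddddd
step 11: dddddd
dddddd
dddAAd
ddAAAd
ddAdAd
ddddvd
step 12: dddddd
dddddd
dddAAd
ddAAAd
ddAdAd
ddd<Ad
step 13: dddddd
dddddd
dddAAd
ddAAAd
ddA^Ad
dddAAd
step 14: dddddd
dddddd
dddAAd
ddAAAd
ddAA>d
dddAAd
step 15: dddddd
dddddd
dddAAd
ddAA^d
ddAAdd
dddAAd
step 16: dddddd
dddddd
dddAAd
ddA<dd
ddAAdd
dddAAd
step 17: dddddd
dddddd
dddAAd
ddAddd
ddAvdd
dddAAd
step 18: dddddd
dddddd
dddAAd
ddAddd
ddAd>d
dddAAd
step 19: dddddd
dddddd
dddAAd
ddAddd
ddAdAd
dddAvd
step 20: dddddd
dddddd
dddAAd
ddAddd
ddAdAd
dddAd>
step 21: dddddv
dddddd
dddAAd
ddAddd
ddAdAd
dddAdA
step 22: dddd<A
dddddd
dddAAd
ddAddd
ddAdAd
dddAdA
step 23: ddddAA
dddddd
dddAAd
ddAddd
ddAdAd
dddA^A
step 24: ddddAA
dddddd
dddAAd
ddAddd
ddAdAd
dddAA>
step 25: ddddAA
dddddd
dddAAd
ddAddd
ddAdA^
dddAAd
step 26: ddddAA
dddddd
dddAAd
ddAddd
>dAdAA
dddAAd
step 27: ddddAA
dddddd
dddAAd
ddAddd
AdAdAA
vddAAd
step 28: ddddAA
dddddd
dddAAd
ddAddd
AdAdAA
AddAA<
step 29: ddddAA
dddddd
dddAAd
ddAddd
AdAdA^
AddAAA
step 30: ddddAA
dddddd
dddAAd
ddAddd
AdAd<d
AddAAA
step 31: ddddAA
dddddd
dddAAd
ddAddd
AdAddd
AddAvA
step 32: ddddAA
dddddd
dddAAd
ddAddd
AdAddd
AddAd>
step 33: ddddAA
dddddd
dddAAd
ddAddd
AdAdd^
AddAdd
step 34: ddddAA
dddddd
dddAAd
ddAddd
>dAddA
AddAdd
step 35: ddddAA
dddddd
dddAAd
^dAddd
ddAddA
AddAdd
step 36: ddddAA
dddddd
dddAAd
A>Addd
ddAddA
AddAdd
step 37: ddddAA
dddddd
dddAAd
AAAddd
dvAddA
AddAdd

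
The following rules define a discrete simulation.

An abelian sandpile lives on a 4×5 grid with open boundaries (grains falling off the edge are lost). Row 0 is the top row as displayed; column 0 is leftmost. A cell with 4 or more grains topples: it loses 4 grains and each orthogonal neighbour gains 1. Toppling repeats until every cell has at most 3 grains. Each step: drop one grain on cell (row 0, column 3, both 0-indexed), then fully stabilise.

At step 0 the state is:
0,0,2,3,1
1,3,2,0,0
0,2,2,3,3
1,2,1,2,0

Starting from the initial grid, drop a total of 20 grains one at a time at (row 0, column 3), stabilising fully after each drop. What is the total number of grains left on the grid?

33

gen 0: 0,0,2,3,1
1,3,2,0,0
0,2,2,3,3
1,2,1,2,0
gen 1: 0,0,3,0,2
1,3,2,1,0
0,2,2,3,3
1,2,1,2,0
gen 2: 0,0,3,1,2
1,3,2,1,0
0,2,2,3,3
1,2,1,2,0
gen 3: 0,0,3,2,2
1,3,2,1,0
0,2,2,3,3
1,2,1,2,0
gen 4: 0,0,3,3,2
1,3,2,1,0
0,2,2,3,3
1,2,1,2,0
gen 5: 0,1,0,1,3
1,3,3,2,0
0,2,2,3,3
1,2,1,2,0
gen 6: 0,1,0,2,3
1,3,3,2,0
0,2,2,3,3
1,2,1,2,0
gen 7: 0,1,0,3,3
1,3,3,2,0
0,2,2,3,3
1,2,1,2,0
gen 8: 0,1,1,1,0
1,3,3,3,1
0,2,2,3,3
1,2,1,2,0
gen 9: 0,1,1,2,0
1,3,3,3,1
0,2,2,3,3
1,2,1,2,0
gen 10: 0,1,1,3,0
1,3,3,3,1
0,2,2,3,3
1,2,1,2,0
gen 11: 0,2,3,1,1
2,1,2,2,3
1,0,1,2,0
1,3,2,3,1
gen 12: 0,2,3,2,1
2,1,2,2,3
1,0,1,2,0
1,3,2,3,1
gen 13: 0,2,3,3,1
2,1,2,2,3
1,0,1,2,0
1,3,2,3,1
gen 14: 0,3,0,1,2
2,1,3,3,3
1,0,1,2,0
1,3,2,3,1
gen 15: 0,3,0,2,2
2,1,3,3,3
1,0,1,2,0
1,3,2,3,1
gen 16: 0,3,0,3,2
2,1,3,3,3
1,0,1,2,0
1,3,2,3,1
gen 17: 0,3,2,2,0
2,2,0,2,1
1,0,2,3,1
1,3,2,3,1
gen 18: 0,3,2,3,0
2,2,0,2,1
1,0,2,3,1
1,3,2,3,1
gen 19: 0,3,3,0,1
2,2,0,3,1
1,0,2,3,1
1,3,2,3,1
gen 20: 0,3,3,1,1
2,2,0,3,1
1,0,2,3,1
1,3,2,3,1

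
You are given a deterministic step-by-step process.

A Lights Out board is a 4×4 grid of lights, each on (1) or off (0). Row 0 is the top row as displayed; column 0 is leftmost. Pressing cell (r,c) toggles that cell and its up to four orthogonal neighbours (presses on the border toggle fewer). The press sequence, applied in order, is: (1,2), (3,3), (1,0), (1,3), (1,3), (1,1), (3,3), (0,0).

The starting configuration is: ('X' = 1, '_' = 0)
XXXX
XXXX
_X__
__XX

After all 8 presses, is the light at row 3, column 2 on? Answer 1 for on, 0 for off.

1

0) XXXX
XXXX
_X__
__XX
1) XX_X
X___
_XX_
__XX
2) XX_X
X___
_XXX
____
3) _X_X
_X__
XXXX
____
4) _X__
_XXX
XXX_
____
5) _X_X
_X__
XXXX
____
6) ___X
X_X_
X_XX
____
7) ___X
X_X_
X_X_
__XX
8) XX_X
__X_
X_X_
__XX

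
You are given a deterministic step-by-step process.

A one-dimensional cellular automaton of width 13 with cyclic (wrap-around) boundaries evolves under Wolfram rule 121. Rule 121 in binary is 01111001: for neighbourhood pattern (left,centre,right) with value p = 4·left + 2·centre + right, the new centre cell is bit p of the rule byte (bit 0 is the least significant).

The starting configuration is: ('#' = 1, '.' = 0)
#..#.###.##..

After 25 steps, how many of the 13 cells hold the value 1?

[0] #..#.###.##..
[1] .#..##.#####.
[2] ..#.####...##
[3] #..##..###.##
[4] ##.###.#.###.
[5] ####.##.##.##
[6] ...#########.
[7] ##.#.......##
[8] .##.######.#.
[9] .####....##.#
[10] ##..####.###.
[11] ###.#..###.##
[12] ..##.#.#.###.
[13] #.###.#.##.##
[14] ###.##.#####.
[15] #.######...##
[16] ###....###.#.
[17] #.####.#.##.#
[18] ###..##.#####
[19] ..##.####....
[20] #.####..#####
[21] ###..##.#....
[22] #.##.###.###.
[23] .#####.###.##
[24] ##...###.####
[25] .###.#.###...

7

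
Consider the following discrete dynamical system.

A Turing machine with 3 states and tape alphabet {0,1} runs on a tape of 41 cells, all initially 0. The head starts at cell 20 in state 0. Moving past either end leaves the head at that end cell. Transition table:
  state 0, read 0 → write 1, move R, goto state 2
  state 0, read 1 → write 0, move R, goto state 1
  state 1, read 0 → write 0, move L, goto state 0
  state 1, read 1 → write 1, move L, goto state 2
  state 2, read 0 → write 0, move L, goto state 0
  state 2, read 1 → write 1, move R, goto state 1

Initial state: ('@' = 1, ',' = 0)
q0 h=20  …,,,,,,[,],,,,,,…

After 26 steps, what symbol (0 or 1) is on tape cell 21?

0) q0 h=20  …,,,,,,[,],,,,,,…
1) q2 h=21  …,,,,,@[,],,,,,,…
2) q0 h=20  …,,,,,,[@],,,,,,…
3) q1 h=21  …,,,,,,[,],,,,,,…
4) q0 h=20  …,,,,,,[,],,,,,,…
5) q2 h=21  …,,,,,@[,],,,,,,…
6) q0 h=20  …,,,,,,[@],,,,,,…
7) q1 h=21  …,,,,,,[,],,,,,,…
8) q0 h=20  …,,,,,,[,],,,,,,…
9) q2 h=21  …,,,,,@[,],,,,,,…
10) q0 h=20  …,,,,,,[@],,,,,,…
11) q1 h=21  …,,,,,,[,],,,,,,…
12) q0 h=20  …,,,,,,[,],,,,,,…
13) q2 h=21  …,,,,,@[,],,,,,,…
14) q0 h=20  …,,,,,,[@],,,,,,…
15) q1 h=21  …,,,,,,[,],,,,,,…
16) q0 h=20  …,,,,,,[,],,,,,,…
17) q2 h=21  …,,,,,@[,],,,,,,…
18) q0 h=20  …,,,,,,[@],,,,,,…
19) q1 h=21  …,,,,,,[,],,,,,,…
20) q0 h=20  …,,,,,,[,],,,,,,…
21) q2 h=21  …,,,,,@[,],,,,,,…
22) q0 h=20  …,,,,,,[@],,,,,,…
23) q1 h=21  …,,,,,,[,],,,,,,…
24) q0 h=20  …,,,,,,[,],,,,,,…
25) q2 h=21  …,,,,,@[,],,,,,,…
26) q0 h=20  …,,,,,,[@],,,,,,…

0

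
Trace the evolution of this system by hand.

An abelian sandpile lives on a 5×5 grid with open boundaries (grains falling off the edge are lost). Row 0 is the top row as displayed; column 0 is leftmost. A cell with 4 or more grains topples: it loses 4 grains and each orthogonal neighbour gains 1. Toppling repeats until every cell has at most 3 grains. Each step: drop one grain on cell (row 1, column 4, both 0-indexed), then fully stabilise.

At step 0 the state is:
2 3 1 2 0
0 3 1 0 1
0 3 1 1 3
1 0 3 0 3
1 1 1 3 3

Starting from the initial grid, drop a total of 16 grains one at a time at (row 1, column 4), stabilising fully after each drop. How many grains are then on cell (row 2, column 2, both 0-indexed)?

2

0) 2 3 1 2 0
0 3 1 0 1
0 3 1 1 3
1 0 3 0 3
1 1 1 3 3
1) 2 3 1 2 0
0 3 1 0 2
0 3 1 1 3
1 0 3 0 3
1 1 1 3 3
2) 2 3 1 2 0
0 3 1 0 3
0 3 1 1 3
1 0 3 0 3
1 1 1 3 3
3) 2 3 1 2 1
0 3 1 1 1
0 3 1 2 1
1 0 3 2 1
1 1 2 0 1
4) 2 3 1 2 1
0 3 1 1 2
0 3 1 2 1
1 0 3 2 1
1 1 2 0 1
5) 2 3 1 2 1
0 3 1 1 3
0 3 1 2 1
1 0 3 2 1
1 1 2 0 1
6) 2 3 1 2 2
0 3 1 2 0
0 3 1 2 2
1 0 3 2 1
1 1 2 0 1
7) 2 3 1 2 2
0 3 1 2 1
0 3 1 2 2
1 0 3 2 1
1 1 2 0 1
8) 2 3 1 2 2
0 3 1 2 2
0 3 1 2 2
1 0 3 2 1
1 1 2 0 1
9) 2 3 1 2 2
0 3 1 2 3
0 3 1 2 2
1 0 3 2 1
1 1 2 0 1
10) 2 3 1 2 3
0 3 1 3 0
0 3 1 2 3
1 0 3 2 1
1 1 2 0 1
11) 2 3 1 2 3
0 3 1 3 1
0 3 1 2 3
1 0 3 2 1
1 1 2 0 1
12) 2 3 1 2 3
0 3 1 3 2
0 3 1 2 3
1 0 3 2 1
1 1 2 0 1
13) 2 3 1 2 3
0 3 1 3 3
0 3 1 2 3
1 0 3 2 1
1 1 2 0 1
14) 2 3 2 0 1
0 3 2 2 3
0 3 2 0 1
1 0 3 3 2
1 1 2 0 1
15) 2 3 2 0 2
0 3 2 3 0
0 3 2 0 2
1 0 3 3 2
1 1 2 0 1
16) 2 3 2 0 2
0 3 2 3 1
0 3 2 0 2
1 0 3 3 2
1 1 2 0 1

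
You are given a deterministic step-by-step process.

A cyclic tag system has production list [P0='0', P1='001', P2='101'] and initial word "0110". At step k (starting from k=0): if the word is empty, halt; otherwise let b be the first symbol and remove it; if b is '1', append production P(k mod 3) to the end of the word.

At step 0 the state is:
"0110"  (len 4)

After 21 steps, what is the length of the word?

t=0: "0110"  (len 4)
t=1: "110"  (len 3)
t=2: "10001"  (len 5)
t=3: "0001101"  (len 7)
t=4: "001101"  (len 6)
t=5: "01101"  (len 5)
t=6: "1101"  (len 4)
t=7: "1010"  (len 4)
t=8: "010001"  (len 6)
t=9: "10001"  (len 5)
t=10: "00010"  (len 5)
t=11: "0010"  (len 4)
t=12: "010"  (len 3)
t=13: "10"  (len 2)
t=14: "0001"  (len 4)
t=15: "001"  (len 3)
t=16: "01"  (len 2)
t=17: "1"  (len 1)
t=18: "101"  (len 3)
t=19: "010"  (len 3)
t=20: "10"  (len 2)
t=21: "0101"  (len 4)

4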